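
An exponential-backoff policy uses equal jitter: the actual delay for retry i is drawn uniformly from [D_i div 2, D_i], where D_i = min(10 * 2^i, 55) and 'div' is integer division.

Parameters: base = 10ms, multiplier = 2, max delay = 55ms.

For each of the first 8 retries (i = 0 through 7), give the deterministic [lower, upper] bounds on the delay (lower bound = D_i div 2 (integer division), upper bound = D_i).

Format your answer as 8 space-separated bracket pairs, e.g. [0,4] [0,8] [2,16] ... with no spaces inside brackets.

Computing bounds per retry:
  i=0: D_i=min(10*2^0,55)=10, bounds=[5,10]
  i=1: D_i=min(10*2^1,55)=20, bounds=[10,20]
  i=2: D_i=min(10*2^2,55)=40, bounds=[20,40]
  i=3: D_i=min(10*2^3,55)=55, bounds=[27,55]
  i=4: D_i=min(10*2^4,55)=55, bounds=[27,55]
  i=5: D_i=min(10*2^5,55)=55, bounds=[27,55]
  i=6: D_i=min(10*2^6,55)=55, bounds=[27,55]
  i=7: D_i=min(10*2^7,55)=55, bounds=[27,55]

Answer: [5,10] [10,20] [20,40] [27,55] [27,55] [27,55] [27,55] [27,55]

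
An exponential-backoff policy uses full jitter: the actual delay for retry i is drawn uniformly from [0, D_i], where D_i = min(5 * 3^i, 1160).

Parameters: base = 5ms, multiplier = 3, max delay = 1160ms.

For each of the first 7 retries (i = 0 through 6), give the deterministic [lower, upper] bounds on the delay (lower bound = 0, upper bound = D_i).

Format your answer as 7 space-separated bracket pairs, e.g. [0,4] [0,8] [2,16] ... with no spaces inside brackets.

Answer: [0,5] [0,15] [0,45] [0,135] [0,405] [0,1160] [0,1160]

Derivation:
Computing bounds per retry:
  i=0: D_i=min(5*3^0,1160)=5, bounds=[0,5]
  i=1: D_i=min(5*3^1,1160)=15, bounds=[0,15]
  i=2: D_i=min(5*3^2,1160)=45, bounds=[0,45]
  i=3: D_i=min(5*3^3,1160)=135, bounds=[0,135]
  i=4: D_i=min(5*3^4,1160)=405, bounds=[0,405]
  i=5: D_i=min(5*3^5,1160)=1160, bounds=[0,1160]
  i=6: D_i=min(5*3^6,1160)=1160, bounds=[0,1160]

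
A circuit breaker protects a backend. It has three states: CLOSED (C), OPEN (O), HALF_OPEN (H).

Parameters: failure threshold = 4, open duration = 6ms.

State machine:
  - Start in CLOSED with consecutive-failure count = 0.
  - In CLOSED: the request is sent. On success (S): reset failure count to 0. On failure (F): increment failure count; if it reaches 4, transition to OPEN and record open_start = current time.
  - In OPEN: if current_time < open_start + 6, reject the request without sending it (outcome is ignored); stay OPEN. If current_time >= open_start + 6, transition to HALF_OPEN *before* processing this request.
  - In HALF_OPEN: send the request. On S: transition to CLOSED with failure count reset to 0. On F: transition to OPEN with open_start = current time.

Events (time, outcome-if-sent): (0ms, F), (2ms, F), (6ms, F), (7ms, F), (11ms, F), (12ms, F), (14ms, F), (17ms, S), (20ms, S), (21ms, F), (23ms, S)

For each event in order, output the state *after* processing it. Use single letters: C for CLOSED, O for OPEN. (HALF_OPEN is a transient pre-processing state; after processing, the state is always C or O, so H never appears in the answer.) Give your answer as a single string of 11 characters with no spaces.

Answer: CCCOOOOOCCC

Derivation:
State after each event:
  event#1 t=0ms outcome=F: state=CLOSED
  event#2 t=2ms outcome=F: state=CLOSED
  event#3 t=6ms outcome=F: state=CLOSED
  event#4 t=7ms outcome=F: state=OPEN
  event#5 t=11ms outcome=F: state=OPEN
  event#6 t=12ms outcome=F: state=OPEN
  event#7 t=14ms outcome=F: state=OPEN
  event#8 t=17ms outcome=S: state=OPEN
  event#9 t=20ms outcome=S: state=CLOSED
  event#10 t=21ms outcome=F: state=CLOSED
  event#11 t=23ms outcome=S: state=CLOSED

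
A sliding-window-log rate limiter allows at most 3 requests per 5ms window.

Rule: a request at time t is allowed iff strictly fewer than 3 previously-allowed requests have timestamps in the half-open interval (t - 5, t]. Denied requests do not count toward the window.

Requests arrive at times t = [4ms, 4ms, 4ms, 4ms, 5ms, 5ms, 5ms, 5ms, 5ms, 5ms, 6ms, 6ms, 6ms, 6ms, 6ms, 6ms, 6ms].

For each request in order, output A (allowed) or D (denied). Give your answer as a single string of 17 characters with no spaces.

Answer: AAADDDDDDDDDDDDDD

Derivation:
Tracking allowed requests in the window:
  req#1 t=4ms: ALLOW
  req#2 t=4ms: ALLOW
  req#3 t=4ms: ALLOW
  req#4 t=4ms: DENY
  req#5 t=5ms: DENY
  req#6 t=5ms: DENY
  req#7 t=5ms: DENY
  req#8 t=5ms: DENY
  req#9 t=5ms: DENY
  req#10 t=5ms: DENY
  req#11 t=6ms: DENY
  req#12 t=6ms: DENY
  req#13 t=6ms: DENY
  req#14 t=6ms: DENY
  req#15 t=6ms: DENY
  req#16 t=6ms: DENY
  req#17 t=6ms: DENY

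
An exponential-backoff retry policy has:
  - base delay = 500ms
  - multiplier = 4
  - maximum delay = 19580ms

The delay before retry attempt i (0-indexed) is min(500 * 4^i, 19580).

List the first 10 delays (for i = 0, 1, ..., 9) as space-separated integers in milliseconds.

Answer: 500 2000 8000 19580 19580 19580 19580 19580 19580 19580

Derivation:
Computing each delay:
  i=0: min(500*4^0, 19580) = 500
  i=1: min(500*4^1, 19580) = 2000
  i=2: min(500*4^2, 19580) = 8000
  i=3: min(500*4^3, 19580) = 19580
  i=4: min(500*4^4, 19580) = 19580
  i=5: min(500*4^5, 19580) = 19580
  i=6: min(500*4^6, 19580) = 19580
  i=7: min(500*4^7, 19580) = 19580
  i=8: min(500*4^8, 19580) = 19580
  i=9: min(500*4^9, 19580) = 19580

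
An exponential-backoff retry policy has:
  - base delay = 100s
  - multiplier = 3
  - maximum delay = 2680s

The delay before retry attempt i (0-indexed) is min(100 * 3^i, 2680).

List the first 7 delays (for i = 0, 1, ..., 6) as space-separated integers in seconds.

Answer: 100 300 900 2680 2680 2680 2680

Derivation:
Computing each delay:
  i=0: min(100*3^0, 2680) = 100
  i=1: min(100*3^1, 2680) = 300
  i=2: min(100*3^2, 2680) = 900
  i=3: min(100*3^3, 2680) = 2680
  i=4: min(100*3^4, 2680) = 2680
  i=5: min(100*3^5, 2680) = 2680
  i=6: min(100*3^6, 2680) = 2680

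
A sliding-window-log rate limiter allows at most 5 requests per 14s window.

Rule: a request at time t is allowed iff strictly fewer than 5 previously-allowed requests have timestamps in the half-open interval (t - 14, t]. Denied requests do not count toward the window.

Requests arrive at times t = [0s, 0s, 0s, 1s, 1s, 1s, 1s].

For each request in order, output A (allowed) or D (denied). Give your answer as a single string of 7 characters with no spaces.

Tracking allowed requests in the window:
  req#1 t=0s: ALLOW
  req#2 t=0s: ALLOW
  req#3 t=0s: ALLOW
  req#4 t=1s: ALLOW
  req#5 t=1s: ALLOW
  req#6 t=1s: DENY
  req#7 t=1s: DENY

Answer: AAAAADD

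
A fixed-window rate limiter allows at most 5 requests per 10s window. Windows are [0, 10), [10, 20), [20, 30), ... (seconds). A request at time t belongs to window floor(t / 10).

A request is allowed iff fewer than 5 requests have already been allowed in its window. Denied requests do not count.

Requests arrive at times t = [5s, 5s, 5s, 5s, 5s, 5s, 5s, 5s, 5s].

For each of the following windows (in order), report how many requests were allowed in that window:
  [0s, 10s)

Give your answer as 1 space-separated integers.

Answer: 5

Derivation:
Processing requests:
  req#1 t=5s (window 0): ALLOW
  req#2 t=5s (window 0): ALLOW
  req#3 t=5s (window 0): ALLOW
  req#4 t=5s (window 0): ALLOW
  req#5 t=5s (window 0): ALLOW
  req#6 t=5s (window 0): DENY
  req#7 t=5s (window 0): DENY
  req#8 t=5s (window 0): DENY
  req#9 t=5s (window 0): DENY

Allowed counts by window: 5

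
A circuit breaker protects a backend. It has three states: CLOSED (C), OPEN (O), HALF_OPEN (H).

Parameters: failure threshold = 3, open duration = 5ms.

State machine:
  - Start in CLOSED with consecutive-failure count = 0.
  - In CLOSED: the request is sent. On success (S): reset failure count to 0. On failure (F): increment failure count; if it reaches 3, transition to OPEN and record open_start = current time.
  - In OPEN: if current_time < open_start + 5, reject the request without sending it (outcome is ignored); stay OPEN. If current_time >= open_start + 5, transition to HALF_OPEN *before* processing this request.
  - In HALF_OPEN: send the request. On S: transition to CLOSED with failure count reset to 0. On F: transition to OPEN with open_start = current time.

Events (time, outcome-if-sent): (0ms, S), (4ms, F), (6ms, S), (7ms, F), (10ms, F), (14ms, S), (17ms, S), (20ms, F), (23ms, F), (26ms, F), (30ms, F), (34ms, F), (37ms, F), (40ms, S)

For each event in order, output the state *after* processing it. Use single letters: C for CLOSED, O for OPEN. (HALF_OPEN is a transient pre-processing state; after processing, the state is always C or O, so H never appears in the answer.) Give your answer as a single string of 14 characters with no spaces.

State after each event:
  event#1 t=0ms outcome=S: state=CLOSED
  event#2 t=4ms outcome=F: state=CLOSED
  event#3 t=6ms outcome=S: state=CLOSED
  event#4 t=7ms outcome=F: state=CLOSED
  event#5 t=10ms outcome=F: state=CLOSED
  event#6 t=14ms outcome=S: state=CLOSED
  event#7 t=17ms outcome=S: state=CLOSED
  event#8 t=20ms outcome=F: state=CLOSED
  event#9 t=23ms outcome=F: state=CLOSED
  event#10 t=26ms outcome=F: state=OPEN
  event#11 t=30ms outcome=F: state=OPEN
  event#12 t=34ms outcome=F: state=OPEN
  event#13 t=37ms outcome=F: state=OPEN
  event#14 t=40ms outcome=S: state=CLOSED

Answer: CCCCCCCCCOOOOC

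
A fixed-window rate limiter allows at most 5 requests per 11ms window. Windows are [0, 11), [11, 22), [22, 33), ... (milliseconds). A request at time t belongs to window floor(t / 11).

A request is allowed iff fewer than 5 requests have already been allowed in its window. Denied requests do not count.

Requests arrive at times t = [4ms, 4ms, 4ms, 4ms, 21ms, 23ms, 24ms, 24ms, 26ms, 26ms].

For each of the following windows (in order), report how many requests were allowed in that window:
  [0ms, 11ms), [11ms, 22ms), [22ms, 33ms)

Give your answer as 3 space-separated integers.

Answer: 4 1 5

Derivation:
Processing requests:
  req#1 t=4ms (window 0): ALLOW
  req#2 t=4ms (window 0): ALLOW
  req#3 t=4ms (window 0): ALLOW
  req#4 t=4ms (window 0): ALLOW
  req#5 t=21ms (window 1): ALLOW
  req#6 t=23ms (window 2): ALLOW
  req#7 t=24ms (window 2): ALLOW
  req#8 t=24ms (window 2): ALLOW
  req#9 t=26ms (window 2): ALLOW
  req#10 t=26ms (window 2): ALLOW

Allowed counts by window: 4 1 5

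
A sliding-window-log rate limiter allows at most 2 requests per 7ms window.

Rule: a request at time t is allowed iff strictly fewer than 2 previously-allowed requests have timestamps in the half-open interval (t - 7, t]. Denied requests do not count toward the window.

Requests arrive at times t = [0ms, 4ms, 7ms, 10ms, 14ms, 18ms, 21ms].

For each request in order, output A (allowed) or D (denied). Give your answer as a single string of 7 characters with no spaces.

Answer: AAADAAA

Derivation:
Tracking allowed requests in the window:
  req#1 t=0ms: ALLOW
  req#2 t=4ms: ALLOW
  req#3 t=7ms: ALLOW
  req#4 t=10ms: DENY
  req#5 t=14ms: ALLOW
  req#6 t=18ms: ALLOW
  req#7 t=21ms: ALLOW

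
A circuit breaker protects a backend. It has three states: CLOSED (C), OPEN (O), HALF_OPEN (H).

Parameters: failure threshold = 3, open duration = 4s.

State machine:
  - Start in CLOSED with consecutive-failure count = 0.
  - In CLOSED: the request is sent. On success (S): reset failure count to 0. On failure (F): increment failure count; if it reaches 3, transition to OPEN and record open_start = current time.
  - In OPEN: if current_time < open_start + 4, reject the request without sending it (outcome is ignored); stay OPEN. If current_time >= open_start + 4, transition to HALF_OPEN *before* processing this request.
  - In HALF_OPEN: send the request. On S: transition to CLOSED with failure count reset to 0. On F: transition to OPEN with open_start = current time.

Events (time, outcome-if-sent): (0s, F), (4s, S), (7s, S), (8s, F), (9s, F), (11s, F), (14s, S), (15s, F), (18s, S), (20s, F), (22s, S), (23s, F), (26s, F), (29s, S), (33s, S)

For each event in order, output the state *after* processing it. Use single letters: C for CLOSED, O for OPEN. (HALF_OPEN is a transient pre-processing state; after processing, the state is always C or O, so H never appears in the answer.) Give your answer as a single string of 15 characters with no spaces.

State after each event:
  event#1 t=0s outcome=F: state=CLOSED
  event#2 t=4s outcome=S: state=CLOSED
  event#3 t=7s outcome=S: state=CLOSED
  event#4 t=8s outcome=F: state=CLOSED
  event#5 t=9s outcome=F: state=CLOSED
  event#6 t=11s outcome=F: state=OPEN
  event#7 t=14s outcome=S: state=OPEN
  event#8 t=15s outcome=F: state=OPEN
  event#9 t=18s outcome=S: state=OPEN
  event#10 t=20s outcome=F: state=OPEN
  event#11 t=22s outcome=S: state=OPEN
  event#12 t=23s outcome=F: state=OPEN
  event#13 t=26s outcome=F: state=OPEN
  event#14 t=29s outcome=S: state=OPEN
  event#15 t=33s outcome=S: state=CLOSED

Answer: CCCCCOOOOOOOOOC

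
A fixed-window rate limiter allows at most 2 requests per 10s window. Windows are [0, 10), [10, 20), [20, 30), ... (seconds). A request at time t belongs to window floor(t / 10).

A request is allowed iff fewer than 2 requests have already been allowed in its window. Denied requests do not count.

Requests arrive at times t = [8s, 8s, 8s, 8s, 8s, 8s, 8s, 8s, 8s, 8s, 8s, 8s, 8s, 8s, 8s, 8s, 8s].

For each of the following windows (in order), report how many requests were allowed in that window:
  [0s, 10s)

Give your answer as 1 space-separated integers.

Processing requests:
  req#1 t=8s (window 0): ALLOW
  req#2 t=8s (window 0): ALLOW
  req#3 t=8s (window 0): DENY
  req#4 t=8s (window 0): DENY
  req#5 t=8s (window 0): DENY
  req#6 t=8s (window 0): DENY
  req#7 t=8s (window 0): DENY
  req#8 t=8s (window 0): DENY
  req#9 t=8s (window 0): DENY
  req#10 t=8s (window 0): DENY
  req#11 t=8s (window 0): DENY
  req#12 t=8s (window 0): DENY
  req#13 t=8s (window 0): DENY
  req#14 t=8s (window 0): DENY
  req#15 t=8s (window 0): DENY
  req#16 t=8s (window 0): DENY
  req#17 t=8s (window 0): DENY

Allowed counts by window: 2

Answer: 2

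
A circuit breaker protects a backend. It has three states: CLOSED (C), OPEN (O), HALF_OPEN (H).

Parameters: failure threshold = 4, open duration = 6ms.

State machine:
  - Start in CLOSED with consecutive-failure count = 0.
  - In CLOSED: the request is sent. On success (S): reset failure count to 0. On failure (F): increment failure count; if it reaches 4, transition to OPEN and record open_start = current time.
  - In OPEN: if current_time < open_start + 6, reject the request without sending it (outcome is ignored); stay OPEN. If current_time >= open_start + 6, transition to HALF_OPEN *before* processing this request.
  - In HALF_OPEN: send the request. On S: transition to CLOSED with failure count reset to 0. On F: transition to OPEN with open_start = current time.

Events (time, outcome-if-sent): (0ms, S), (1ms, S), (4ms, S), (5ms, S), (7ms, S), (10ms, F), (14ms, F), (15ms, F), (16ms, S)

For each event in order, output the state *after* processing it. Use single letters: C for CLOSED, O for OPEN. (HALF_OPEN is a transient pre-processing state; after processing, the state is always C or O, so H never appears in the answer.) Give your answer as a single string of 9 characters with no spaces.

State after each event:
  event#1 t=0ms outcome=S: state=CLOSED
  event#2 t=1ms outcome=S: state=CLOSED
  event#3 t=4ms outcome=S: state=CLOSED
  event#4 t=5ms outcome=S: state=CLOSED
  event#5 t=7ms outcome=S: state=CLOSED
  event#6 t=10ms outcome=F: state=CLOSED
  event#7 t=14ms outcome=F: state=CLOSED
  event#8 t=15ms outcome=F: state=CLOSED
  event#9 t=16ms outcome=S: state=CLOSED

Answer: CCCCCCCCC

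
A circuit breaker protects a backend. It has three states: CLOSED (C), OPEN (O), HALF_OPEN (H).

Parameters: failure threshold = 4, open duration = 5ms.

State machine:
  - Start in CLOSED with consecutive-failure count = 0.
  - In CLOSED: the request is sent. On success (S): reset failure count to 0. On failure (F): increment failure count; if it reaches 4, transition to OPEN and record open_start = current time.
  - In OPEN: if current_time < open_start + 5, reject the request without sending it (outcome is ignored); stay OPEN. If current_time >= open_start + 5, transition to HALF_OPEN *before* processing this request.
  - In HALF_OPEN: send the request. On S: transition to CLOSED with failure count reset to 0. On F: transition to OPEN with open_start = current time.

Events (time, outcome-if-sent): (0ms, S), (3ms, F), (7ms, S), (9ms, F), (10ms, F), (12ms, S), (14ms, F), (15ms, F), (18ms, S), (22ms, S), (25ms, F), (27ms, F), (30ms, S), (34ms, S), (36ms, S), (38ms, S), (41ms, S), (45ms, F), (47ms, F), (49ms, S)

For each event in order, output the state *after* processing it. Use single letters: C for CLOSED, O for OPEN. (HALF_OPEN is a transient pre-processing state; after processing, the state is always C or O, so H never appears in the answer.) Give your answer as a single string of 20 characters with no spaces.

Answer: CCCCCCCCCCCCCCCCCCCC

Derivation:
State after each event:
  event#1 t=0ms outcome=S: state=CLOSED
  event#2 t=3ms outcome=F: state=CLOSED
  event#3 t=7ms outcome=S: state=CLOSED
  event#4 t=9ms outcome=F: state=CLOSED
  event#5 t=10ms outcome=F: state=CLOSED
  event#6 t=12ms outcome=S: state=CLOSED
  event#7 t=14ms outcome=F: state=CLOSED
  event#8 t=15ms outcome=F: state=CLOSED
  event#9 t=18ms outcome=S: state=CLOSED
  event#10 t=22ms outcome=S: state=CLOSED
  event#11 t=25ms outcome=F: state=CLOSED
  event#12 t=27ms outcome=F: state=CLOSED
  event#13 t=30ms outcome=S: state=CLOSED
  event#14 t=34ms outcome=S: state=CLOSED
  event#15 t=36ms outcome=S: state=CLOSED
  event#16 t=38ms outcome=S: state=CLOSED
  event#17 t=41ms outcome=S: state=CLOSED
  event#18 t=45ms outcome=F: state=CLOSED
  event#19 t=47ms outcome=F: state=CLOSED
  event#20 t=49ms outcome=S: state=CLOSED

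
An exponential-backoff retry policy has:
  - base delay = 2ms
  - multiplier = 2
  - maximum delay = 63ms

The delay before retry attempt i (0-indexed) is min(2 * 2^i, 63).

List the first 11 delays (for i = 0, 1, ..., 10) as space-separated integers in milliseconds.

Computing each delay:
  i=0: min(2*2^0, 63) = 2
  i=1: min(2*2^1, 63) = 4
  i=2: min(2*2^2, 63) = 8
  i=3: min(2*2^3, 63) = 16
  i=4: min(2*2^4, 63) = 32
  i=5: min(2*2^5, 63) = 63
  i=6: min(2*2^6, 63) = 63
  i=7: min(2*2^7, 63) = 63
  i=8: min(2*2^8, 63) = 63
  i=9: min(2*2^9, 63) = 63
  i=10: min(2*2^10, 63) = 63

Answer: 2 4 8 16 32 63 63 63 63 63 63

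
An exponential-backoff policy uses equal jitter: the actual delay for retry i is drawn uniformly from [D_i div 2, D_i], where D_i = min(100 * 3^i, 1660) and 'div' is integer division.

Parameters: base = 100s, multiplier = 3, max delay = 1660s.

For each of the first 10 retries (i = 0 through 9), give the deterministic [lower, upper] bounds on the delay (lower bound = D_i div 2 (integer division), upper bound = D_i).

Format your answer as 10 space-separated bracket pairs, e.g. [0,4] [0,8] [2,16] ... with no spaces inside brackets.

Computing bounds per retry:
  i=0: D_i=min(100*3^0,1660)=100, bounds=[50,100]
  i=1: D_i=min(100*3^1,1660)=300, bounds=[150,300]
  i=2: D_i=min(100*3^2,1660)=900, bounds=[450,900]
  i=3: D_i=min(100*3^3,1660)=1660, bounds=[830,1660]
  i=4: D_i=min(100*3^4,1660)=1660, bounds=[830,1660]
  i=5: D_i=min(100*3^5,1660)=1660, bounds=[830,1660]
  i=6: D_i=min(100*3^6,1660)=1660, bounds=[830,1660]
  i=7: D_i=min(100*3^7,1660)=1660, bounds=[830,1660]
  i=8: D_i=min(100*3^8,1660)=1660, bounds=[830,1660]
  i=9: D_i=min(100*3^9,1660)=1660, bounds=[830,1660]

Answer: [50,100] [150,300] [450,900] [830,1660] [830,1660] [830,1660] [830,1660] [830,1660] [830,1660] [830,1660]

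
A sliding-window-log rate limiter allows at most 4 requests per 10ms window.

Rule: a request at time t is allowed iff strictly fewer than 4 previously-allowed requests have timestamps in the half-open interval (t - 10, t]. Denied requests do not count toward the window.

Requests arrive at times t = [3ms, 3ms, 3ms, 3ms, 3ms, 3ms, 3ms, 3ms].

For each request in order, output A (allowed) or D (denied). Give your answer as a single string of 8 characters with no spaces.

Tracking allowed requests in the window:
  req#1 t=3ms: ALLOW
  req#2 t=3ms: ALLOW
  req#3 t=3ms: ALLOW
  req#4 t=3ms: ALLOW
  req#5 t=3ms: DENY
  req#6 t=3ms: DENY
  req#7 t=3ms: DENY
  req#8 t=3ms: DENY

Answer: AAAADDDD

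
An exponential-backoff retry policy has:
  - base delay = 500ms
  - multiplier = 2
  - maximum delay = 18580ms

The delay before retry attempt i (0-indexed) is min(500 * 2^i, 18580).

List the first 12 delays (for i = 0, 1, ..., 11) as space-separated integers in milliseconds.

Answer: 500 1000 2000 4000 8000 16000 18580 18580 18580 18580 18580 18580

Derivation:
Computing each delay:
  i=0: min(500*2^0, 18580) = 500
  i=1: min(500*2^1, 18580) = 1000
  i=2: min(500*2^2, 18580) = 2000
  i=3: min(500*2^3, 18580) = 4000
  i=4: min(500*2^4, 18580) = 8000
  i=5: min(500*2^5, 18580) = 16000
  i=6: min(500*2^6, 18580) = 18580
  i=7: min(500*2^7, 18580) = 18580
  i=8: min(500*2^8, 18580) = 18580
  i=9: min(500*2^9, 18580) = 18580
  i=10: min(500*2^10, 18580) = 18580
  i=11: min(500*2^11, 18580) = 18580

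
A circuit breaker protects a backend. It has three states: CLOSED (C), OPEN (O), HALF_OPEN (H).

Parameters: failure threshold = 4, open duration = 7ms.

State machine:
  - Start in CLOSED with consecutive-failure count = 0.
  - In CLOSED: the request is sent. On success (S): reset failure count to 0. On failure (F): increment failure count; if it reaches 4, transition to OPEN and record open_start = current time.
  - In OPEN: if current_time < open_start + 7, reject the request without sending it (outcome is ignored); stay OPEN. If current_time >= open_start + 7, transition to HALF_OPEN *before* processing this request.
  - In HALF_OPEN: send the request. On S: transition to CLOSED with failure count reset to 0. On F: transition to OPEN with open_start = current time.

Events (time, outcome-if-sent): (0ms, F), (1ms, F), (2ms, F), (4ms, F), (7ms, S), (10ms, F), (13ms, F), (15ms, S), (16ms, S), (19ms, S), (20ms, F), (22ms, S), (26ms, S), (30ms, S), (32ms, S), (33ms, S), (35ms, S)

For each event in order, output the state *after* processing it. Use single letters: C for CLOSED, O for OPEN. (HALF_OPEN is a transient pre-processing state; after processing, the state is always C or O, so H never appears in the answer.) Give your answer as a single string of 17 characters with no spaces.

State after each event:
  event#1 t=0ms outcome=F: state=CLOSED
  event#2 t=1ms outcome=F: state=CLOSED
  event#3 t=2ms outcome=F: state=CLOSED
  event#4 t=4ms outcome=F: state=OPEN
  event#5 t=7ms outcome=S: state=OPEN
  event#6 t=10ms outcome=F: state=OPEN
  event#7 t=13ms outcome=F: state=OPEN
  event#8 t=15ms outcome=S: state=OPEN
  event#9 t=16ms outcome=S: state=OPEN
  event#10 t=19ms outcome=S: state=OPEN
  event#11 t=20ms outcome=F: state=OPEN
  event#12 t=22ms outcome=S: state=OPEN
  event#13 t=26ms outcome=S: state=OPEN
  event#14 t=30ms outcome=S: state=CLOSED
  event#15 t=32ms outcome=S: state=CLOSED
  event#16 t=33ms outcome=S: state=CLOSED
  event#17 t=35ms outcome=S: state=CLOSED

Answer: CCCOOOOOOOOOOCCCC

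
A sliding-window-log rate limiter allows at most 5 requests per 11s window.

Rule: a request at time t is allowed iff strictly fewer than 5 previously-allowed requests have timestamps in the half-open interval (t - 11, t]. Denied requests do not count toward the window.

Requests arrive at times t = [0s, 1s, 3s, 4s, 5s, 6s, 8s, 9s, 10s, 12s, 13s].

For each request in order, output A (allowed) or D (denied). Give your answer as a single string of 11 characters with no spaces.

Answer: AAAAADDDDAA

Derivation:
Tracking allowed requests in the window:
  req#1 t=0s: ALLOW
  req#2 t=1s: ALLOW
  req#3 t=3s: ALLOW
  req#4 t=4s: ALLOW
  req#5 t=5s: ALLOW
  req#6 t=6s: DENY
  req#7 t=8s: DENY
  req#8 t=9s: DENY
  req#9 t=10s: DENY
  req#10 t=12s: ALLOW
  req#11 t=13s: ALLOW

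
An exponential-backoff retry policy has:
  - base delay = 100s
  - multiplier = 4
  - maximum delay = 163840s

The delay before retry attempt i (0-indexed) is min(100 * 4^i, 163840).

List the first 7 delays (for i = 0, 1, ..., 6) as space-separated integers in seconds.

Answer: 100 400 1600 6400 25600 102400 163840

Derivation:
Computing each delay:
  i=0: min(100*4^0, 163840) = 100
  i=1: min(100*4^1, 163840) = 400
  i=2: min(100*4^2, 163840) = 1600
  i=3: min(100*4^3, 163840) = 6400
  i=4: min(100*4^4, 163840) = 25600
  i=5: min(100*4^5, 163840) = 102400
  i=6: min(100*4^6, 163840) = 163840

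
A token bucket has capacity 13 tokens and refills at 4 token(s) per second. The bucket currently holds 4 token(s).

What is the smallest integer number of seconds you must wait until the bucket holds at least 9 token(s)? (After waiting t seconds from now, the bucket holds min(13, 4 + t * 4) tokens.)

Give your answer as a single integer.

Need 4 + t * 4 >= 9, so t >= 5/4.
Smallest integer t = ceil(5/4) = 2.

Answer: 2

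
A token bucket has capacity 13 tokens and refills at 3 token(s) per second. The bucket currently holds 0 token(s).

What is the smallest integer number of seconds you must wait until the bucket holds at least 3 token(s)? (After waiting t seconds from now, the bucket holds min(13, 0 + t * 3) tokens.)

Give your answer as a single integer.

Answer: 1

Derivation:
Need 0 + t * 3 >= 3, so t >= 3/3.
Smallest integer t = ceil(3/3) = 1.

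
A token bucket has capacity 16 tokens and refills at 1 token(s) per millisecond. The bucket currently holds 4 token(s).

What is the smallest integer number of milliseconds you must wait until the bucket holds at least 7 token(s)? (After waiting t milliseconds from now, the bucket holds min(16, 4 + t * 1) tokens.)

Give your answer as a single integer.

Answer: 3

Derivation:
Need 4 + t * 1 >= 7, so t >= 3/1.
Smallest integer t = ceil(3/1) = 3.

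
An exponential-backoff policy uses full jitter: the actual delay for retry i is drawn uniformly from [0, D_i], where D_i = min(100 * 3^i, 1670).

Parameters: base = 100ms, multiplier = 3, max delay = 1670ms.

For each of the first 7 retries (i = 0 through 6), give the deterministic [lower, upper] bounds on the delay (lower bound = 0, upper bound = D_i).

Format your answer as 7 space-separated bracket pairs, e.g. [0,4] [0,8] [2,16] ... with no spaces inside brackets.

Computing bounds per retry:
  i=0: D_i=min(100*3^0,1670)=100, bounds=[0,100]
  i=1: D_i=min(100*3^1,1670)=300, bounds=[0,300]
  i=2: D_i=min(100*3^2,1670)=900, bounds=[0,900]
  i=3: D_i=min(100*3^3,1670)=1670, bounds=[0,1670]
  i=4: D_i=min(100*3^4,1670)=1670, bounds=[0,1670]
  i=5: D_i=min(100*3^5,1670)=1670, bounds=[0,1670]
  i=6: D_i=min(100*3^6,1670)=1670, bounds=[0,1670]

Answer: [0,100] [0,300] [0,900] [0,1670] [0,1670] [0,1670] [0,1670]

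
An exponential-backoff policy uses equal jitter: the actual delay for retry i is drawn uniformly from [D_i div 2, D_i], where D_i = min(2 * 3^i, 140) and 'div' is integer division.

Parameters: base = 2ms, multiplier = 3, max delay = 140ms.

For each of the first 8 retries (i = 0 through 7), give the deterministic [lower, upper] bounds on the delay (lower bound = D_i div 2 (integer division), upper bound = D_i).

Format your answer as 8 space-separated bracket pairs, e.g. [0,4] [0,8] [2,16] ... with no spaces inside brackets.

Answer: [1,2] [3,6] [9,18] [27,54] [70,140] [70,140] [70,140] [70,140]

Derivation:
Computing bounds per retry:
  i=0: D_i=min(2*3^0,140)=2, bounds=[1,2]
  i=1: D_i=min(2*3^1,140)=6, bounds=[3,6]
  i=2: D_i=min(2*3^2,140)=18, bounds=[9,18]
  i=3: D_i=min(2*3^3,140)=54, bounds=[27,54]
  i=4: D_i=min(2*3^4,140)=140, bounds=[70,140]
  i=5: D_i=min(2*3^5,140)=140, bounds=[70,140]
  i=6: D_i=min(2*3^6,140)=140, bounds=[70,140]
  i=7: D_i=min(2*3^7,140)=140, bounds=[70,140]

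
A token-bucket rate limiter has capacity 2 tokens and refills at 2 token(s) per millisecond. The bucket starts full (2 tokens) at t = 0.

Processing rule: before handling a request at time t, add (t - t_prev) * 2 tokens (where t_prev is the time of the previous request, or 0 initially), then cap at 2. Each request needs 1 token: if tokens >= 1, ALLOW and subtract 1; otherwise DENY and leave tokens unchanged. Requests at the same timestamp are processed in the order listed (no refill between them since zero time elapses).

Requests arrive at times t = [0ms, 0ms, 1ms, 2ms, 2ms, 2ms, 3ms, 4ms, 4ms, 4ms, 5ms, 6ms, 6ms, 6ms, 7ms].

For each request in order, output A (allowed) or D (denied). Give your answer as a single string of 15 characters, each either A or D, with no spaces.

Answer: AAAAADAAADAAADA

Derivation:
Simulating step by step:
  req#1 t=0ms: ALLOW
  req#2 t=0ms: ALLOW
  req#3 t=1ms: ALLOW
  req#4 t=2ms: ALLOW
  req#5 t=2ms: ALLOW
  req#6 t=2ms: DENY
  req#7 t=3ms: ALLOW
  req#8 t=4ms: ALLOW
  req#9 t=4ms: ALLOW
  req#10 t=4ms: DENY
  req#11 t=5ms: ALLOW
  req#12 t=6ms: ALLOW
  req#13 t=6ms: ALLOW
  req#14 t=6ms: DENY
  req#15 t=7ms: ALLOW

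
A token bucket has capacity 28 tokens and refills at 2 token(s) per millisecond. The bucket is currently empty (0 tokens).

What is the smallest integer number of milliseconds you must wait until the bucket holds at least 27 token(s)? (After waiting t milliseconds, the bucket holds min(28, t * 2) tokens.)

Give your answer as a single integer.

Need t * 2 >= 27, so t >= 27/2.
Smallest integer t = ceil(27/2) = 14.

Answer: 14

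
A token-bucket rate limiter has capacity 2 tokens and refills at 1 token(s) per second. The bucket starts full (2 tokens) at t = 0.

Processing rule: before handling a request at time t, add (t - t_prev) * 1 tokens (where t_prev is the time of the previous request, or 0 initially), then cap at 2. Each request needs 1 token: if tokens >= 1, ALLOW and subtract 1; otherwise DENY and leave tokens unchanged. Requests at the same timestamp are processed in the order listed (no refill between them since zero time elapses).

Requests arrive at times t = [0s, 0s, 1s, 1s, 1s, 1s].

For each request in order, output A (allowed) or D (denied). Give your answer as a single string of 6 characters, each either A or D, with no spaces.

Simulating step by step:
  req#1 t=0s: ALLOW
  req#2 t=0s: ALLOW
  req#3 t=1s: ALLOW
  req#4 t=1s: DENY
  req#5 t=1s: DENY
  req#6 t=1s: DENY

Answer: AAADDD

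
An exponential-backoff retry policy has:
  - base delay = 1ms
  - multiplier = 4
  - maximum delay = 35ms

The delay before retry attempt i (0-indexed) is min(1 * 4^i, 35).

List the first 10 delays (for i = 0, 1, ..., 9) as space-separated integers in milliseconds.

Answer: 1 4 16 35 35 35 35 35 35 35

Derivation:
Computing each delay:
  i=0: min(1*4^0, 35) = 1
  i=1: min(1*4^1, 35) = 4
  i=2: min(1*4^2, 35) = 16
  i=3: min(1*4^3, 35) = 35
  i=4: min(1*4^4, 35) = 35
  i=5: min(1*4^5, 35) = 35
  i=6: min(1*4^6, 35) = 35
  i=7: min(1*4^7, 35) = 35
  i=8: min(1*4^8, 35) = 35
  i=9: min(1*4^9, 35) = 35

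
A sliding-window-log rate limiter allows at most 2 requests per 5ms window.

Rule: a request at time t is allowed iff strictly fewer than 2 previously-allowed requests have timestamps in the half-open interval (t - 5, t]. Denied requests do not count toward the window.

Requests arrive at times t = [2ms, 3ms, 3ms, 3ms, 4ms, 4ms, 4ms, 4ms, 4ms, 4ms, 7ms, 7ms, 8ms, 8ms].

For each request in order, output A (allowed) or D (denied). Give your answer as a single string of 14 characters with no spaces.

Tracking allowed requests in the window:
  req#1 t=2ms: ALLOW
  req#2 t=3ms: ALLOW
  req#3 t=3ms: DENY
  req#4 t=3ms: DENY
  req#5 t=4ms: DENY
  req#6 t=4ms: DENY
  req#7 t=4ms: DENY
  req#8 t=4ms: DENY
  req#9 t=4ms: DENY
  req#10 t=4ms: DENY
  req#11 t=7ms: ALLOW
  req#12 t=7ms: DENY
  req#13 t=8ms: ALLOW
  req#14 t=8ms: DENY

Answer: AADDDDDDDDADAD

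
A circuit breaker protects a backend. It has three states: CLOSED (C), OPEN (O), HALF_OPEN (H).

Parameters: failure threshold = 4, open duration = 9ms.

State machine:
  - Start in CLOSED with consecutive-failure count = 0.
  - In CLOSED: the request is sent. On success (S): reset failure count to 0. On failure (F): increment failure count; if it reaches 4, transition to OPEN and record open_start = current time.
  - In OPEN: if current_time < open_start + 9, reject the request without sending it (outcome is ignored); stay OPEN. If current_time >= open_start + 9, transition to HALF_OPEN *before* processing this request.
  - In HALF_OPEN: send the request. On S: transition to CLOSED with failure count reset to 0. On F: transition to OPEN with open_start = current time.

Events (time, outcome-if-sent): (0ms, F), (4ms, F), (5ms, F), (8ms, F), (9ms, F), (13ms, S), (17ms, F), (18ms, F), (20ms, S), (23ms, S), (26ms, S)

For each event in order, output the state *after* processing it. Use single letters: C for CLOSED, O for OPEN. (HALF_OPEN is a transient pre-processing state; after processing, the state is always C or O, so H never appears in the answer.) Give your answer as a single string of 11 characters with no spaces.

State after each event:
  event#1 t=0ms outcome=F: state=CLOSED
  event#2 t=4ms outcome=F: state=CLOSED
  event#3 t=5ms outcome=F: state=CLOSED
  event#4 t=8ms outcome=F: state=OPEN
  event#5 t=9ms outcome=F: state=OPEN
  event#6 t=13ms outcome=S: state=OPEN
  event#7 t=17ms outcome=F: state=OPEN
  event#8 t=18ms outcome=F: state=OPEN
  event#9 t=20ms outcome=S: state=OPEN
  event#10 t=23ms outcome=S: state=OPEN
  event#11 t=26ms outcome=S: state=CLOSED

Answer: CCCOOOOOOOC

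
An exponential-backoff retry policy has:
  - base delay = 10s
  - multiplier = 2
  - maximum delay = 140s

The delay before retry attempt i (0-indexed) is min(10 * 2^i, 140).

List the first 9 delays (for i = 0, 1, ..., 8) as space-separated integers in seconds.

Answer: 10 20 40 80 140 140 140 140 140

Derivation:
Computing each delay:
  i=0: min(10*2^0, 140) = 10
  i=1: min(10*2^1, 140) = 20
  i=2: min(10*2^2, 140) = 40
  i=3: min(10*2^3, 140) = 80
  i=4: min(10*2^4, 140) = 140
  i=5: min(10*2^5, 140) = 140
  i=6: min(10*2^6, 140) = 140
  i=7: min(10*2^7, 140) = 140
  i=8: min(10*2^8, 140) = 140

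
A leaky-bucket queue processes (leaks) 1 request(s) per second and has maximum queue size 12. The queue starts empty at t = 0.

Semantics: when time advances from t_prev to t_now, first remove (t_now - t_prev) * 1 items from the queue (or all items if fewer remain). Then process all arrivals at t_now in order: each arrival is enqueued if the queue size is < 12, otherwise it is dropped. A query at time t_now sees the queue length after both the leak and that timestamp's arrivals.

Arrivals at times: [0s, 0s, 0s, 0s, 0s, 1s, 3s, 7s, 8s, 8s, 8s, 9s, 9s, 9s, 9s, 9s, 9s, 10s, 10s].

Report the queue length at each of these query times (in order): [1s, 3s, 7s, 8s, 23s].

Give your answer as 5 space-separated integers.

Answer: 5 4 1 3 0

Derivation:
Queue lengths at query times:
  query t=1s: backlog = 5
  query t=3s: backlog = 4
  query t=7s: backlog = 1
  query t=8s: backlog = 3
  query t=23s: backlog = 0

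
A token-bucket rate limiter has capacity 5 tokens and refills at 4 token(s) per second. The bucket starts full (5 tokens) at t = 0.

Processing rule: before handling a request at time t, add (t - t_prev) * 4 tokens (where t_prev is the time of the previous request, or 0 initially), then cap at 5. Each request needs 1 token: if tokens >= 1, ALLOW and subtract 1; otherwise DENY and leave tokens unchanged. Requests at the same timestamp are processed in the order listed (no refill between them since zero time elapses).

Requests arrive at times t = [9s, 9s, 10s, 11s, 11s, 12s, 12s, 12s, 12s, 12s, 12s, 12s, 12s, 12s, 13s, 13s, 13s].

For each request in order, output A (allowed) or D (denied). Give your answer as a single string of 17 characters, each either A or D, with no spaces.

Answer: AAAAAAAAAADDDDAAA

Derivation:
Simulating step by step:
  req#1 t=9s: ALLOW
  req#2 t=9s: ALLOW
  req#3 t=10s: ALLOW
  req#4 t=11s: ALLOW
  req#5 t=11s: ALLOW
  req#6 t=12s: ALLOW
  req#7 t=12s: ALLOW
  req#8 t=12s: ALLOW
  req#9 t=12s: ALLOW
  req#10 t=12s: ALLOW
  req#11 t=12s: DENY
  req#12 t=12s: DENY
  req#13 t=12s: DENY
  req#14 t=12s: DENY
  req#15 t=13s: ALLOW
  req#16 t=13s: ALLOW
  req#17 t=13s: ALLOW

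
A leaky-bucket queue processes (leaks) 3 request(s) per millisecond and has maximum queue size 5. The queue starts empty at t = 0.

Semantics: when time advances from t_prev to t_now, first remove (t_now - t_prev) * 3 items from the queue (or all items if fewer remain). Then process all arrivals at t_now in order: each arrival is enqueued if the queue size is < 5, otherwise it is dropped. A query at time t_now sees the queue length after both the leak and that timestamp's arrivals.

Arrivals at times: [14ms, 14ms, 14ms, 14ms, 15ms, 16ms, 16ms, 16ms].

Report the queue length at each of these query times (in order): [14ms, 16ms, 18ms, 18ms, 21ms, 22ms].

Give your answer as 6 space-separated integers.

Queue lengths at query times:
  query t=14ms: backlog = 4
  query t=16ms: backlog = 3
  query t=18ms: backlog = 0
  query t=18ms: backlog = 0
  query t=21ms: backlog = 0
  query t=22ms: backlog = 0

Answer: 4 3 0 0 0 0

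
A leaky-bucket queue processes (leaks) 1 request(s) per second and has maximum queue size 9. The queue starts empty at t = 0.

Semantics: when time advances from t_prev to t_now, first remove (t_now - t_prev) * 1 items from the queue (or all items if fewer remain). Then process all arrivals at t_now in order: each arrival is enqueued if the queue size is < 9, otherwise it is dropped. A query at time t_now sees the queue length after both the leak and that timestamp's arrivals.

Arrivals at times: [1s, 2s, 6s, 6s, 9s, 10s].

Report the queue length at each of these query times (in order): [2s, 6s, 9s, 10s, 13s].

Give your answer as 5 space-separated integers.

Answer: 1 2 1 1 0

Derivation:
Queue lengths at query times:
  query t=2s: backlog = 1
  query t=6s: backlog = 2
  query t=9s: backlog = 1
  query t=10s: backlog = 1
  query t=13s: backlog = 0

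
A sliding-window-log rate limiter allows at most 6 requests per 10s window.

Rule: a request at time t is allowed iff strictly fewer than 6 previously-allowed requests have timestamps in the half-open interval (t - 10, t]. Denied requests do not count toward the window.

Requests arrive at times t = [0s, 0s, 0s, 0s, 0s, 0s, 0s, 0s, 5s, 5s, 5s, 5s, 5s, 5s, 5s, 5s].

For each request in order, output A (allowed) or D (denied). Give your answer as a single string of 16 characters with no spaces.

Answer: AAAAAADDDDDDDDDD

Derivation:
Tracking allowed requests in the window:
  req#1 t=0s: ALLOW
  req#2 t=0s: ALLOW
  req#3 t=0s: ALLOW
  req#4 t=0s: ALLOW
  req#5 t=0s: ALLOW
  req#6 t=0s: ALLOW
  req#7 t=0s: DENY
  req#8 t=0s: DENY
  req#9 t=5s: DENY
  req#10 t=5s: DENY
  req#11 t=5s: DENY
  req#12 t=5s: DENY
  req#13 t=5s: DENY
  req#14 t=5s: DENY
  req#15 t=5s: DENY
  req#16 t=5s: DENY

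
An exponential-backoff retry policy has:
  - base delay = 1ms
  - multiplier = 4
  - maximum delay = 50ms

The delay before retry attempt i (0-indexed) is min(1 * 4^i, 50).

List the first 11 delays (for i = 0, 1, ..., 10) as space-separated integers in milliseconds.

Answer: 1 4 16 50 50 50 50 50 50 50 50

Derivation:
Computing each delay:
  i=0: min(1*4^0, 50) = 1
  i=1: min(1*4^1, 50) = 4
  i=2: min(1*4^2, 50) = 16
  i=3: min(1*4^3, 50) = 50
  i=4: min(1*4^4, 50) = 50
  i=5: min(1*4^5, 50) = 50
  i=6: min(1*4^6, 50) = 50
  i=7: min(1*4^7, 50) = 50
  i=8: min(1*4^8, 50) = 50
  i=9: min(1*4^9, 50) = 50
  i=10: min(1*4^10, 50) = 50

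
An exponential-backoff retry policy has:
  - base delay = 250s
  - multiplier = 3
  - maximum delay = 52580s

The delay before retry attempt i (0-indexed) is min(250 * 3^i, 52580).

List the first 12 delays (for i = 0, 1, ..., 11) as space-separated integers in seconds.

Answer: 250 750 2250 6750 20250 52580 52580 52580 52580 52580 52580 52580

Derivation:
Computing each delay:
  i=0: min(250*3^0, 52580) = 250
  i=1: min(250*3^1, 52580) = 750
  i=2: min(250*3^2, 52580) = 2250
  i=3: min(250*3^3, 52580) = 6750
  i=4: min(250*3^4, 52580) = 20250
  i=5: min(250*3^5, 52580) = 52580
  i=6: min(250*3^6, 52580) = 52580
  i=7: min(250*3^7, 52580) = 52580
  i=8: min(250*3^8, 52580) = 52580
  i=9: min(250*3^9, 52580) = 52580
  i=10: min(250*3^10, 52580) = 52580
  i=11: min(250*3^11, 52580) = 52580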